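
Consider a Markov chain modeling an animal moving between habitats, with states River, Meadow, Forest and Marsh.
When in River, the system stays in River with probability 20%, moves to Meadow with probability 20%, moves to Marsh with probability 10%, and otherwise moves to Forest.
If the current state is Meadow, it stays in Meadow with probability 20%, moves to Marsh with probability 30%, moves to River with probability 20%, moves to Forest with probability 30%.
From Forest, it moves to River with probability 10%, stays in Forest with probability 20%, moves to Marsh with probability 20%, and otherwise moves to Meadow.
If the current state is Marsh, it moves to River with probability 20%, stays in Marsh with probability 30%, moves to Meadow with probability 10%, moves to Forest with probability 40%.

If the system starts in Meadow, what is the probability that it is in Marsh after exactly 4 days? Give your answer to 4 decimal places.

0.2345

Propagate the distribution vector 4 days from Meadow.
After 0 days: (0.0000, 1.0000, 0.0000, 0.0000)
After 1 day: (0.2000, 0.2000, 0.3000, 0.3000)
After 2 days: (0.1700, 0.2600, 0.3400, 0.2300)
After 3 days: (0.1660, 0.2790, 0.3230, 0.2320)
After 4 days: (0.1677, 0.2737, 0.3241, 0.2345)
P(in Marsh after 4 days) = 0.2345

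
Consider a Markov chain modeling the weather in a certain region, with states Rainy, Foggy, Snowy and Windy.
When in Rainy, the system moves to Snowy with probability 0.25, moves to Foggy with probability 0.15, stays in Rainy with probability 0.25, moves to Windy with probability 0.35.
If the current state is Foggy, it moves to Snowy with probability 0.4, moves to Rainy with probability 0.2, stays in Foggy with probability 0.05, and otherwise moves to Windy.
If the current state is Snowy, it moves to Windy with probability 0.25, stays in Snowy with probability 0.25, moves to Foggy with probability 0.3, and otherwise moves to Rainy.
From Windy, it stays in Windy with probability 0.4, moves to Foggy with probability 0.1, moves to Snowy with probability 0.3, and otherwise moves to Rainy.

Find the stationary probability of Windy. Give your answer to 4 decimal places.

0.3378

Let the stationary distribution be π with π = πP and π_1 + π_2 + π_3 + π_4 = 1.
π_1 = 0.25·π_1 + 0.2·π_2 + 0.2·π_3 + 0.2·π_4
π_2 = 0.15·π_1 + 0.05·π_2 + 0.3·π_3 + 0.1·π_4
π_3 = 0.25·π_1 + 0.4·π_2 + 0.25·π_3 + 0.3·π_4
Solving with the normalization constraint gives π = (0.2105, 0.1607, 0.2910, 0.3378).
So the stationary probability of Windy is 0.3378.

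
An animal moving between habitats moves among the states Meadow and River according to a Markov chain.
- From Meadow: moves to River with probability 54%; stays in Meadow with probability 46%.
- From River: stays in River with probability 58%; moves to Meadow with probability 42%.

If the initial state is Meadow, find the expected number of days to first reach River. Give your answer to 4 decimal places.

Let t(s) be the expected number of days to first reach River from state s, with t(River) = 0. Conditioning on the first day:
t(Meadow) = 1 + 0.46·t(Meadow)
Solving: t(Meadow) = 1.8519.
Expected days from Meadow to River: 1.8519.

1.8519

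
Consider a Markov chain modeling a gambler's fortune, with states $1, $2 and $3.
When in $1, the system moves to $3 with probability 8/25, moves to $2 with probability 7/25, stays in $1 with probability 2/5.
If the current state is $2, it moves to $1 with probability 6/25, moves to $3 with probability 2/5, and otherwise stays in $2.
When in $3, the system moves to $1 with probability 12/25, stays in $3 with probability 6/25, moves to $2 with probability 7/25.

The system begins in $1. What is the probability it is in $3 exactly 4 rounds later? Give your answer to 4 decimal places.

Propagate the distribution vector 4 rounds from $1.
After 0 rounds: (1.0000, 0.0000, 0.0000)
After 1 round: (0.4000, 0.2800, 0.3200)
After 2 rounds: (0.3808, 0.3024, 0.3168)
After 3 rounds: (0.3770, 0.3042, 0.3188)
After 4 rounds: (0.3768, 0.3043, 0.3188)
P(in $3 after 4 rounds) = 0.3188

0.3188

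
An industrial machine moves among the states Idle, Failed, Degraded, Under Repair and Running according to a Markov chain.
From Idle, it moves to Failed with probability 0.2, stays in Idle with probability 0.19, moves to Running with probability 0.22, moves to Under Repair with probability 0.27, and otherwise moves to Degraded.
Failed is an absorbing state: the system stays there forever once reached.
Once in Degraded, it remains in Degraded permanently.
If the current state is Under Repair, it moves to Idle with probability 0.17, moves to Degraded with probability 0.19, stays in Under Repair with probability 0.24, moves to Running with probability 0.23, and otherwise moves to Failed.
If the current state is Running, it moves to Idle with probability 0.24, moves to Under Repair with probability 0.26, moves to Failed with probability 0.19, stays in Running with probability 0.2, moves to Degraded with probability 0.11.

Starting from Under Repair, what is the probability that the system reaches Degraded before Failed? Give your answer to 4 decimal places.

0.4689

Let h(s) be the probability of absorption at Degraded starting from transient state s. Then h(Degraded) = 1 and h(Failed) = 0. By first-step analysis:
h(Idle) = 0.19·h(Idle) + 0.2·0 + 0.12·1 + 0.27·h(Under Repair) + 0.22·h(Running)
h(Under Repair) = 0.17·h(Idle) + 0.17·0 + 0.19·1 + 0.24·h(Under Repair) + 0.23·h(Running)
h(Running) = 0.24·h(Idle) + 0.19·0 + 0.11·1 + 0.26·h(Under Repair) + 0.2·h(Running)
Solving: h(Idle) = 0.4172, h(Under Repair) = 0.4689, h(Running) = 0.4151.
Starting from Under Repair, the probability is 0.4689.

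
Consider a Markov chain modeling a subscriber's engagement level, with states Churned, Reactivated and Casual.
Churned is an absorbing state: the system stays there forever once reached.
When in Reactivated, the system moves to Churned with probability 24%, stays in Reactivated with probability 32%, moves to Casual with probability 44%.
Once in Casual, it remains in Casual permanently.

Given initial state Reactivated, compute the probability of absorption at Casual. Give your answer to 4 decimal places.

Let h(s) be the probability of absorption at Casual starting from transient state s. Then h(Casual) = 1 and h(Churned) = 0. By first-step analysis:
h(Reactivated) = 0.24·0 + 0.32·h(Reactivated) + 0.44·1
Solving: h(Reactivated) = 0.6471.
Starting from Reactivated, the probability is 0.6471.

0.6471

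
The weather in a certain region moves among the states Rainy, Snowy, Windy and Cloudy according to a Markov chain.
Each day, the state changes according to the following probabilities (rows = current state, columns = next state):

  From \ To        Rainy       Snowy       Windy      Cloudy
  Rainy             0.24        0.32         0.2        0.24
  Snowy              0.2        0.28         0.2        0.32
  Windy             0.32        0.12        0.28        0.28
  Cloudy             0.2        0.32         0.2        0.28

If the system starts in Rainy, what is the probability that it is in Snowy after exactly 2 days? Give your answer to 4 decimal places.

0.2672

Propagate the distribution vector 2 days from Rainy.
After 0 days: (1.0000, 0.0000, 0.0000, 0.0000)
After 1 day: (0.2400, 0.3200, 0.2000, 0.2400)
After 2 days: (0.2336, 0.2672, 0.2160, 0.2832)
P(in Snowy after 2 days) = 0.2672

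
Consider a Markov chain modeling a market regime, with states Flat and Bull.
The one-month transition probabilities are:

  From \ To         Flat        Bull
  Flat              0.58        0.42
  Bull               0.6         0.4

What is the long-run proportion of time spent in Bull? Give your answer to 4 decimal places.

0.4118

Let the stationary distribution be π with π = πP and π_1 + π_2 = 1.
π_1 = 0.58·π_1 + 0.6·π_2
Solving with the normalization constraint gives π = (0.5882, 0.4118).
So the stationary probability of Bull is 0.4118.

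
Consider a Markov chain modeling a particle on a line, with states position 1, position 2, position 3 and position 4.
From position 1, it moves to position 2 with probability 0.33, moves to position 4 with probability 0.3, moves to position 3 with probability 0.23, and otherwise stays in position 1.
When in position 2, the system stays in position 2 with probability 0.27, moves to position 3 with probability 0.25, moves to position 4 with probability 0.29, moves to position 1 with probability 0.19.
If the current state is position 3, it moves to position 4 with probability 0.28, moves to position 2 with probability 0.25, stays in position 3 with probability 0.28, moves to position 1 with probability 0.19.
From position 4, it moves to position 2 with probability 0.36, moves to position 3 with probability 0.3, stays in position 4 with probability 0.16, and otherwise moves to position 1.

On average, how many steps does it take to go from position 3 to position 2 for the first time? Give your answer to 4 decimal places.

Let t(s) be the expected number of steps to first reach position 2 from state s, with t(position 2) = 0. Conditioning on the first step:
t(position 1) = 1 + 0.14·t(position 1) + 0.23·t(position 3) + 0.3·t(position 4)
t(position 3) = 1 + 0.19·t(position 1) + 0.28·t(position 3) + 0.28·t(position 4)
t(position 4) = 1 + 0.18·t(position 1) + 0.3·t(position 3) + 0.16·t(position 4)
Solving: t(position 1) = 3.1559, t(position 3) = 3.4231, t(position 4) = 3.0893.
Expected steps from position 3 to position 2: 3.4231.

3.4231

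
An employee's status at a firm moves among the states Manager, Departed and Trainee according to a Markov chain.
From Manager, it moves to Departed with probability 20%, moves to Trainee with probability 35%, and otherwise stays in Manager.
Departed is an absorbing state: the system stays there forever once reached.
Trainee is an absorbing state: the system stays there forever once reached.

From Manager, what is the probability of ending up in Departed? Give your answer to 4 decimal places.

Let h(s) be the probability of absorption at Departed starting from transient state s. Then h(Departed) = 1 and h(Trainee) = 0. By first-step analysis:
h(Manager) = 0.45·h(Manager) + 0.2·1 + 0.35·0
Solving: h(Manager) = 0.3636.
Starting from Manager, the probability is 0.3636.

0.3636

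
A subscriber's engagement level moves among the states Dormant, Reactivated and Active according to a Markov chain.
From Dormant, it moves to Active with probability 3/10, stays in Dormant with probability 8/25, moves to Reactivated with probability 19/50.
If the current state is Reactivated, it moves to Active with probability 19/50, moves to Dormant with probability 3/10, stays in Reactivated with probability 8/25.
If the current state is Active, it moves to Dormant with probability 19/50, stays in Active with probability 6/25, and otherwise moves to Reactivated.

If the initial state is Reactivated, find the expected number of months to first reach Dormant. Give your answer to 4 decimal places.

Let t(s) be the expected number of months to first reach Dormant from state s, with t(Dormant) = 0. Conditioning on the first month:
t(Reactivated) = 1 + 0.32·t(Reactivated) + 0.38·t(Active)
t(Active) = 1 + 0.38·t(Reactivated) + 0.24·t(Active)
Solving: t(Reactivated) = 3.0612, t(Active) = 2.8464.
Expected months from Reactivated to Dormant: 3.0612.

3.0612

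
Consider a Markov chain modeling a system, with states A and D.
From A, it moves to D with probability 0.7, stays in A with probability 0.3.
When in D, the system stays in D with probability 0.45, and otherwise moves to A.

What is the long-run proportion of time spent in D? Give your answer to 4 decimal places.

0.5600

Let the stationary distribution be π with π = πP and π_1 + π_2 = 1.
π_1 = 0.3·π_1 + 0.55·π_2
Solving with the normalization constraint gives π = (0.4400, 0.5600).
So the stationary probability of D is 0.5600.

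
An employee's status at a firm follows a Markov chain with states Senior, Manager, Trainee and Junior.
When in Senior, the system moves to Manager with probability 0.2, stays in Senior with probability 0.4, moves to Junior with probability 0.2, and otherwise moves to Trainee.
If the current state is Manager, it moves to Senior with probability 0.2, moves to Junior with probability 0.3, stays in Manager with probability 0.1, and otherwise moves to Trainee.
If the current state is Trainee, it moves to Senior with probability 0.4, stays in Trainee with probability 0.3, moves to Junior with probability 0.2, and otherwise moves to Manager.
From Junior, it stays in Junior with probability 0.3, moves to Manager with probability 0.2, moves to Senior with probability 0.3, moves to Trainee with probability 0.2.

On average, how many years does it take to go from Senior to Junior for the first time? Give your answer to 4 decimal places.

Let t(s) be the expected number of years to first reach Junior from state s, with t(Junior) = 0. Conditioning on the first year:
t(Senior) = 1 + 0.4·t(Senior) + 0.2·t(Manager) + 0.2·t(Trainee)
t(Manager) = 1 + 0.2·t(Senior) + 0.1·t(Manager) + 0.4·t(Trainee)
t(Trainee) = 1 + 0.4·t(Senior) + 0.1·t(Manager) + 0.3·t(Trainee)
Solving: t(Senior) = 4.6330, t(Manager) = 4.2202, t(Trainee) = 4.6789.
Expected years from Senior to Junior: 4.6330.

4.6330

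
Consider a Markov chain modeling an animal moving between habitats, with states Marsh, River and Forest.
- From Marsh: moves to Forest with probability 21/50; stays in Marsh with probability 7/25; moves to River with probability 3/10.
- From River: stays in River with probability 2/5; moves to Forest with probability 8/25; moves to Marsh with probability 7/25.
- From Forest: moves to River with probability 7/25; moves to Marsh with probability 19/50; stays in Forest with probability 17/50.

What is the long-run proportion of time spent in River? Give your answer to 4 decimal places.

Let the stationary distribution be π with π = πP and π_1 + π_2 + π_3 = 1.
π_1 = 0.28·π_1 + 0.28·π_2 + 0.38·π_3
π_2 = 0.3·π_1 + 0.4·π_2 + 0.28·π_3
Solving with the normalization constraint gives π = (0.3159, 0.3254, 0.3588).
So the stationary probability of River is 0.3254.

0.3254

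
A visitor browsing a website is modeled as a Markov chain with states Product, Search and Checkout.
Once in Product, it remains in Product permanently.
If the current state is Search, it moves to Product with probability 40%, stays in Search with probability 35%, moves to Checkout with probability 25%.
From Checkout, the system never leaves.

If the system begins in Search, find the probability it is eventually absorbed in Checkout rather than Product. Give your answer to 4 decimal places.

Let h(s) be the probability of absorption at Checkout starting from transient state s. Then h(Checkout) = 1 and h(Product) = 0. By first-step analysis:
h(Search) = 0.4·0 + 0.35·h(Search) + 0.25·1
Solving: h(Search) = 0.3846.
Starting from Search, the probability is 0.3846.

0.3846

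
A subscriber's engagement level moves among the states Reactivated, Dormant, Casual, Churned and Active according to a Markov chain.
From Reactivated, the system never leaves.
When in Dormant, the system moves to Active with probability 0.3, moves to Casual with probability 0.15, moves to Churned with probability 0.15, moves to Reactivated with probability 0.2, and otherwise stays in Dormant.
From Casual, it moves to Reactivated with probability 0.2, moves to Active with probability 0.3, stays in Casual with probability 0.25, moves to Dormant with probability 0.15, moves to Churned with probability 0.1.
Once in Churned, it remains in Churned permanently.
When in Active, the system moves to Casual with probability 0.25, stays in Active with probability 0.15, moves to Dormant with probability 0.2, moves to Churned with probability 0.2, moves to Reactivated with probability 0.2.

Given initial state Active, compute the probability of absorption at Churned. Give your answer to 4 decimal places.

0.4557

Let h(s) be the probability of absorption at Churned starting from transient state s. Then h(Churned) = 1 and h(Reactivated) = 0. By first-step analysis:
h(Dormant) = 0.2·0 + 0.2·h(Dormant) + 0.15·h(Casual) + 0.15·1 + 0.3·h(Active)
h(Casual) = 0.2·0 + 0.15·h(Dormant) + 0.25·h(Casual) + 0.1·1 + 0.3·h(Active)
h(Active) = 0.2·0 + 0.2·h(Dormant) + 0.25·h(Casual) + 0.2·1 + 0.15·h(Active)
Solving: h(Dormant) = 0.4338, h(Casual) = 0.4024, h(Active) = 0.4557.
Starting from Active, the probability is 0.4557.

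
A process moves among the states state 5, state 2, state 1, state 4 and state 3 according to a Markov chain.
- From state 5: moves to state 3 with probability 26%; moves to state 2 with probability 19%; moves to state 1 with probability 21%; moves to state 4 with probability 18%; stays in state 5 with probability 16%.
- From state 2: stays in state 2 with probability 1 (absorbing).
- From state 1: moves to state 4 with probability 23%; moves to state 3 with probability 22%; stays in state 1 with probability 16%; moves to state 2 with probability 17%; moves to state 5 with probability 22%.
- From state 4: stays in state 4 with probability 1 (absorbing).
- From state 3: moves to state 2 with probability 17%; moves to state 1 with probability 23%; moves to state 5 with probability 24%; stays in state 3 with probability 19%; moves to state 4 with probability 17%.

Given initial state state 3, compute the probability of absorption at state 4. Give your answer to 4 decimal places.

0.5146

Let h(s) be the probability of absorption at state 4 starting from transient state s. Then h(state 4) = 1 and h(state 2) = 0. By first-step analysis:
h(state 5) = 0.16·h(state 5) + 0.19·0 + 0.21·h(state 1) + 0.18·1 + 0.26·h(state 3)
h(state 1) = 0.22·h(state 5) + 0.17·0 + 0.16·h(state 1) + 0.23·1 + 0.22·h(state 3)
h(state 3) = 0.24·h(state 5) + 0.17·0 + 0.23·h(state 1) + 0.17·1 + 0.19·h(state 3)
Solving: h(state 5) = 0.5090, h(state 1) = 0.5419, h(state 3) = 0.5146.
Starting from state 3, the probability is 0.5146.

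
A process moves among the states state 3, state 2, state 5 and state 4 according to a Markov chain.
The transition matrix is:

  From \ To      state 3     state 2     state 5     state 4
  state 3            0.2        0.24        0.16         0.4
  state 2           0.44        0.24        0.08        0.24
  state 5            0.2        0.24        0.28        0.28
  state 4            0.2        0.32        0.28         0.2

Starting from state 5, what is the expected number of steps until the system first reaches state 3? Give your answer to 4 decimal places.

3.8111

Let t(s) be the expected number of steps to first reach state 3 from state s, with t(state 3) = 0. Conditioning on the first step:
t(state 2) = 1 + 0.24·t(state 2) + 0.08·t(state 5) + 0.24·t(state 4)
t(state 5) = 1 + 0.24·t(state 2) + 0.28·t(state 5) + 0.28·t(state 4)
t(state 4) = 1 + 0.32·t(state 2) + 0.28·t(state 5) + 0.2·t(state 4)
Solving: t(state 2) = 2.8991, t(state 5) = 3.8111, t(state 4) = 3.7435.
Expected steps from state 5 to state 3: 3.8111.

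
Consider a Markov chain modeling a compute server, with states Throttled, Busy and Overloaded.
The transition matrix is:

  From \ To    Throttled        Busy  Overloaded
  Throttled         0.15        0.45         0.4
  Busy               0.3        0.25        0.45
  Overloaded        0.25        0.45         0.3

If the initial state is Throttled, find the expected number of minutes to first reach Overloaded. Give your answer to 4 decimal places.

Let t(s) be the expected number of minutes to first reach Overloaded from state s, with t(Overloaded) = 0. Conditioning on the first minute:
t(Throttled) = 1 + 0.15·t(Throttled) + 0.45·t(Busy)
t(Busy) = 1 + 0.3·t(Throttled) + 0.25·t(Busy)
Solving: t(Throttled) = 2.3881, t(Busy) = 2.2886.
Expected minutes from Throttled to Overloaded: 2.3881.

2.3881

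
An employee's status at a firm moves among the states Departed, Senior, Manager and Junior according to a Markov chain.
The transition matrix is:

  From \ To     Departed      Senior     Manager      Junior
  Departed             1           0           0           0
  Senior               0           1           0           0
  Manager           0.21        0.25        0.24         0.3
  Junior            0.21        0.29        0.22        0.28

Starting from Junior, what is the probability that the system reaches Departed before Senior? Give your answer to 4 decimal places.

0.4277

Let h(s) be the probability of absorption at Departed starting from transient state s. Then h(Departed) = 1 and h(Senior) = 0. By first-step analysis:
h(Manager) = 0.21·1 + 0.25·0 + 0.24·h(Manager) + 0.3·h(Junior)
h(Junior) = 0.21·1 + 0.29·0 + 0.22·h(Manager) + 0.28·h(Junior)
Solving: h(Manager) = 0.4451, h(Junior) = 0.4277.
Starting from Junior, the probability is 0.4277.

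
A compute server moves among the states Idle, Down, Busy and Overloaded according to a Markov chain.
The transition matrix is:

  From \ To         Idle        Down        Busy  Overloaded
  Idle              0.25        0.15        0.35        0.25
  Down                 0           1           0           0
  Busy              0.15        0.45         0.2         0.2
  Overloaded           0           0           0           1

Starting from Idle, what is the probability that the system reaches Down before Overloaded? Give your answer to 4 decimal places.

Let h(s) be the probability of absorption at Down starting from transient state s. Then h(Down) = 1 and h(Overloaded) = 0. By first-step analysis:
h(Idle) = 0.25·h(Idle) + 0.15·1 + 0.35·h(Busy) + 0.25·0
h(Busy) = 0.15·h(Idle) + 0.45·1 + 0.2·h(Busy) + 0.2·0
Solving: h(Idle) = 0.5068, h(Busy) = 0.6575.
Starting from Idle, the probability is 0.5068.

0.5068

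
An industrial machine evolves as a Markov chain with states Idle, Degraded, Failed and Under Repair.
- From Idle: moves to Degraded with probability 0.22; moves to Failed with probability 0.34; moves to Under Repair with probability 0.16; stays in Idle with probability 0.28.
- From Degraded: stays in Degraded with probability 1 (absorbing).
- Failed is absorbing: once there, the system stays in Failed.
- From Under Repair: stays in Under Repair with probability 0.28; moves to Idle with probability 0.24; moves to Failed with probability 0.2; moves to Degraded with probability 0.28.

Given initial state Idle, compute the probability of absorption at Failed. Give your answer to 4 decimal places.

Let h(s) be the probability of absorption at Failed starting from transient state s. Then h(Failed) = 1 and h(Degraded) = 0. By first-step analysis:
h(Idle) = 0.28·h(Idle) + 0.22·0 + 0.34·1 + 0.16·h(Under Repair)
h(Under Repair) = 0.24·h(Idle) + 0.28·0 + 0.2·1 + 0.28·h(Under Repair)
Solving: h(Idle) = 0.5767, h(Under Repair) = 0.4700.
Starting from Idle, the probability is 0.5767.

0.5767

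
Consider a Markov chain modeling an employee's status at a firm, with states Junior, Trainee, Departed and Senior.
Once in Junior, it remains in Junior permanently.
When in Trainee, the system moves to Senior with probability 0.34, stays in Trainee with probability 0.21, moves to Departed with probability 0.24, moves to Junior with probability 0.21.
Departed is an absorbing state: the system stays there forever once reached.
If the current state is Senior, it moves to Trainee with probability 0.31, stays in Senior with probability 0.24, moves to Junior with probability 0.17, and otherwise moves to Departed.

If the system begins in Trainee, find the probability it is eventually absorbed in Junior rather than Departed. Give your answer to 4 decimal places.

0.4392

Let h(s) be the probability of absorption at Junior starting from transient state s. Then h(Junior) = 1 and h(Departed) = 0. By first-step analysis:
h(Trainee) = 0.21·1 + 0.21·h(Trainee) + 0.24·0 + 0.34·h(Senior)
h(Senior) = 0.17·1 + 0.31·h(Trainee) + 0.28·0 + 0.24·h(Senior)
Solving: h(Trainee) = 0.4392, h(Senior) = 0.4028.
Starting from Trainee, the probability is 0.4392.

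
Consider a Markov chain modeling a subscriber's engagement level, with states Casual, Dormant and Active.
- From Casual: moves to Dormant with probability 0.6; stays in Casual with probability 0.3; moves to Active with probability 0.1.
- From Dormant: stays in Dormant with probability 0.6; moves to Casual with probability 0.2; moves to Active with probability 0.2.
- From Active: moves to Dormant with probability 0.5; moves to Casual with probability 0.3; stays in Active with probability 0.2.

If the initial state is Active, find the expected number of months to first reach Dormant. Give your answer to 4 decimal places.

Let t(s) be the expected number of months to first reach Dormant from state s, with t(Dormant) = 0. Conditioning on the first month:
t(Casual) = 1 + 0.3·t(Casual) + 0.1·t(Active)
t(Active) = 1 + 0.3·t(Casual) + 0.2·t(Active)
Solving: t(Casual) = 1.6981, t(Active) = 1.8868.
Expected months from Active to Dormant: 1.8868.

1.8868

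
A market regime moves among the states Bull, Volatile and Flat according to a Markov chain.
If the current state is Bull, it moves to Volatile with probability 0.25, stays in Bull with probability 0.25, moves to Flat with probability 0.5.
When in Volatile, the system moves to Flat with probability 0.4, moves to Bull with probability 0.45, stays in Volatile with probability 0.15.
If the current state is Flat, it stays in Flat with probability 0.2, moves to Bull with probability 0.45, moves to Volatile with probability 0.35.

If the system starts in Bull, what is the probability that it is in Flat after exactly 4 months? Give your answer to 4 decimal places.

0.3620

Propagate the distribution vector 4 months from Bull.
After 0 months: (1.0000, 0.0000, 0.0000)
After 1 month: (0.2500, 0.2500, 0.5000)
After 2 months: (0.4000, 0.2750, 0.3250)
After 3 months: (0.3700, 0.2550, 0.3750)
After 4 months: (0.3760, 0.2620, 0.3620)
P(in Flat after 4 months) = 0.3620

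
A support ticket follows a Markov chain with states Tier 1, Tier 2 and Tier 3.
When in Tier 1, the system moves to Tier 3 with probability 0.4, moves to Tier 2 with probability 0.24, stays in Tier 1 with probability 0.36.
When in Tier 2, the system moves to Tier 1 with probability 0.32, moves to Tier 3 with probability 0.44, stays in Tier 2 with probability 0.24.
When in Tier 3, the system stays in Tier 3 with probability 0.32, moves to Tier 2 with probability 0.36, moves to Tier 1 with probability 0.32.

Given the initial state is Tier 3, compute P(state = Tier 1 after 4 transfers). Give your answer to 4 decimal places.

Propagate the distribution vector 4 transfers from Tier 3.
After 0 transfers: (0.0000, 0.0000, 1.0000)
After 1 transfer: (0.3200, 0.3600, 0.3200)
After 2 transfers: (0.3328, 0.2784, 0.3888)
After 3 transfers: (0.3333, 0.2867, 0.3800)
After 4 transfers: (0.3333, 0.2856, 0.3811)
P(in Tier 1 after 4 transfers) = 0.3333

0.3333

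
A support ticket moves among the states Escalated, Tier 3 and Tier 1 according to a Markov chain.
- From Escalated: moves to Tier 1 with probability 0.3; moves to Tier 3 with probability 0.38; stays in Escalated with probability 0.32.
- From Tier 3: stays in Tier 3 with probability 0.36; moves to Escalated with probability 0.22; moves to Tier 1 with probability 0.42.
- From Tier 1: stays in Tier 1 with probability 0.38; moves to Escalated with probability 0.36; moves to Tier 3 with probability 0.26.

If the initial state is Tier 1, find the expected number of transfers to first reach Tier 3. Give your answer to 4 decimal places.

3.3163

Let t(s) be the expected number of transfers to first reach Tier 3 from state s, with t(Tier 3) = 0. Conditioning on the first transfer:
t(Escalated) = 1 + 0.32·t(Escalated) + 0.3·t(Tier 1)
t(Tier 1) = 1 + 0.36·t(Escalated) + 0.38·t(Tier 1)
Solving: t(Escalated) = 2.9337, t(Tier 1) = 3.3163.
Expected transfers from Tier 1 to Tier 3: 3.3163.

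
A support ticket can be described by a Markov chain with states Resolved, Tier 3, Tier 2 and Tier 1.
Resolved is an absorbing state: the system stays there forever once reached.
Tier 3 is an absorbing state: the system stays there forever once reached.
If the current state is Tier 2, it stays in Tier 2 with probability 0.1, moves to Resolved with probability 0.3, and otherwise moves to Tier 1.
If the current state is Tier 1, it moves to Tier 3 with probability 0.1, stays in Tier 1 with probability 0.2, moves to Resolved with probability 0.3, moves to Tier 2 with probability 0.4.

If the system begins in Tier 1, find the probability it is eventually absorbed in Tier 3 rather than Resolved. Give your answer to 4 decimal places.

Let h(s) be the probability of absorption at Tier 3 starting from transient state s. Then h(Tier 3) = 1 and h(Resolved) = 0. By first-step analysis:
h(Tier 2) = 0.3·0 + 0.1·h(Tier 2) + 0.6·h(Tier 1)
h(Tier 1) = 0.3·0 + 0.1·1 + 0.4·h(Tier 2) + 0.2·h(Tier 1)
Solving: h(Tier 2) = 0.1250, h(Tier 1) = 0.1875.
Starting from Tier 1, the probability is 0.1875.

0.1875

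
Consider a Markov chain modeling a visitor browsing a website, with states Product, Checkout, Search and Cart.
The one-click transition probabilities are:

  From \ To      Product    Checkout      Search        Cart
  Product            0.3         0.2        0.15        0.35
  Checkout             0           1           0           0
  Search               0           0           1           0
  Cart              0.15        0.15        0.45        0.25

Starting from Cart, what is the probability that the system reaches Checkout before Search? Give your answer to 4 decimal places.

Let h(s) be the probability of absorption at Checkout starting from transient state s. Then h(Checkout) = 1 and h(Search) = 0. By first-step analysis:
h(Product) = 0.3·h(Product) + 0.2·1 + 0.15·0 + 0.35·h(Cart)
h(Cart) = 0.15·h(Product) + 0.15·1 + 0.45·0 + 0.25·h(Cart)
Solving: h(Product) = 0.4286, h(Cart) = 0.2857.
Starting from Cart, the probability is 0.2857.

0.2857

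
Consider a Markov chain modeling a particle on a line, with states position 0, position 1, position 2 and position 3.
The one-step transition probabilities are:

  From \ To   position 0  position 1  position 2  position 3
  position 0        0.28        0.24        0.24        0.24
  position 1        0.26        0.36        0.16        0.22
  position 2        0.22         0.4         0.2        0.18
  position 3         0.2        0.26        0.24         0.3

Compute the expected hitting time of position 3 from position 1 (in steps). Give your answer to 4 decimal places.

4.5950

Let t(s) be the expected number of steps to first reach position 3 from state s, with t(position 3) = 0. Conditioning on the first step:
t(position 0) = 1 + 0.28·t(position 0) + 0.24·t(position 1) + 0.24·t(position 2)
t(position 1) = 1 + 0.26·t(position 0) + 0.36·t(position 1) + 0.16·t(position 2)
t(position 2) = 1 + 0.22·t(position 0) + 0.4·t(position 1) + 0.2·t(position 2)
Solving: t(position 0) = 4.5171, t(position 1) = 4.5950, t(position 2) = 4.7897.
Expected steps from position 1 to position 3: 4.5950.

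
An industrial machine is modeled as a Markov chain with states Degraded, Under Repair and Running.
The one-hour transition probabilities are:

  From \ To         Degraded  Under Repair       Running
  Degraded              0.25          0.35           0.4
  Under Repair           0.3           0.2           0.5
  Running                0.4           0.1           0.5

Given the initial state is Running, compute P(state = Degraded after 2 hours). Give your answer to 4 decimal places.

Sum over the intermediate state after 1 hour:
P = P(Running→Degraded)·P(Degraded→Degraded) + P(Running→Under Repair)·P(Under Repair→Degraded) + P(Running→Running)·P(Running→Degraded)
  = 0.4×0.25 + 0.1×0.3 + 0.5×0.4
  = 0.1000 + 0.0300 + 0.2000 = 0.3300

0.3300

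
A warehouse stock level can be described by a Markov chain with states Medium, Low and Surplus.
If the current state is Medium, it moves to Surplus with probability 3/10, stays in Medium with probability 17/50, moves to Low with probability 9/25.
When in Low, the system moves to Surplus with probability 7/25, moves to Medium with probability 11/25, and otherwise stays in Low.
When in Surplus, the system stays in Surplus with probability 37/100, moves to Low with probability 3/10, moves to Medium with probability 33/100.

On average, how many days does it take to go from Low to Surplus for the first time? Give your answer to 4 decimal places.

Let t(s) be the expected number of days to first reach Surplus from state s, with t(Surplus) = 0. Conditioning on the first day:
t(Medium) = 1 + 0.34·t(Medium) + 0.36·t(Low)
t(Low) = 1 + 0.44·t(Medium) + 0.28·t(Low)
Solving: t(Medium) = 3.4091, t(Low) = 3.4722.
Expected days from Low to Surplus: 3.4722.

3.4722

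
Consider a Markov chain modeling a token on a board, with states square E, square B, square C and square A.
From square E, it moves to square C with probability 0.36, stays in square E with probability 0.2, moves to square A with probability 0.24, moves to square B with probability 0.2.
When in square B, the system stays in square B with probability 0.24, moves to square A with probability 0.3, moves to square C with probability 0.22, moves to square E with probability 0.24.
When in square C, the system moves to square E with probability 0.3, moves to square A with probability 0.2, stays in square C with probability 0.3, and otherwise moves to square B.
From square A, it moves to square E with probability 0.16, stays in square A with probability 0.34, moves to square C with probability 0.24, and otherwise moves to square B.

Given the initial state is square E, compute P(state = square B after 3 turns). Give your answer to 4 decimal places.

0.2246

Propagate the distribution vector 3 turns from square E.
After 0 turns: (1.0000, 0.0000, 0.0000, 0.0000)
After 1 turn: (0.2000, 0.2000, 0.3600, 0.2400)
After 2 turns: (0.2344, 0.2224, 0.2816, 0.2616)
After 3 turns: (0.2266, 0.2246, 0.2806, 0.2682)
P(in square B after 3 turns) = 0.2246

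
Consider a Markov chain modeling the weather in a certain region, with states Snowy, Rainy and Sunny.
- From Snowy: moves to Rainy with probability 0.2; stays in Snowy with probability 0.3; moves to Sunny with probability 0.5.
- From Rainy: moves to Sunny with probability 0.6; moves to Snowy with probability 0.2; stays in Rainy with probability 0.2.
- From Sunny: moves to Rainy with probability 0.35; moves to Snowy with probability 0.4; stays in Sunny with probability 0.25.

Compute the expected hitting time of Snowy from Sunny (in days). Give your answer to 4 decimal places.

Let t(s) be the expected number of days to first reach Snowy from state s, with t(Snowy) = 0. Conditioning on the first day:
t(Rainy) = 1 + 0.2·t(Rainy) + 0.6·t(Sunny)
t(Sunny) = 1 + 0.35·t(Rainy) + 0.25·t(Sunny)
Solving: t(Rainy) = 3.4615, t(Sunny) = 2.9487.
Expected days from Sunny to Snowy: 2.9487.

2.9487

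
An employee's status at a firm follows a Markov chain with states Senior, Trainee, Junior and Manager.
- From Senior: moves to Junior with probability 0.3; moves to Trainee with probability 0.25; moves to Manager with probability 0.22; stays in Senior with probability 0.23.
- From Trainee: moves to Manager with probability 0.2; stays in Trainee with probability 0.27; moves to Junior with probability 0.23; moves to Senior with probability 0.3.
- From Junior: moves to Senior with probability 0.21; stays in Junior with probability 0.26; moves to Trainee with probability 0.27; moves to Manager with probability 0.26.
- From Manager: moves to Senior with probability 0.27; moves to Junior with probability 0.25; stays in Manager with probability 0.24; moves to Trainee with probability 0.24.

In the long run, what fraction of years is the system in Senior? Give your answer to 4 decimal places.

Let the stationary distribution be π with π = πP and π_1 + π_2 + π_3 + π_4 = 1.
π_1 = 0.23·π_1 + 0.3·π_2 + 0.21·π_3 + 0.27·π_4
π_2 = 0.25·π_1 + 0.27·π_2 + 0.27·π_3 + 0.24·π_4
π_3 = 0.3·π_1 + 0.23·π_2 + 0.26·π_3 + 0.25·π_4
Solving with the normalization constraint gives π = (0.2521, 0.2581, 0.2600, 0.2298).
So the stationary probability of Senior is 0.2521.

0.2521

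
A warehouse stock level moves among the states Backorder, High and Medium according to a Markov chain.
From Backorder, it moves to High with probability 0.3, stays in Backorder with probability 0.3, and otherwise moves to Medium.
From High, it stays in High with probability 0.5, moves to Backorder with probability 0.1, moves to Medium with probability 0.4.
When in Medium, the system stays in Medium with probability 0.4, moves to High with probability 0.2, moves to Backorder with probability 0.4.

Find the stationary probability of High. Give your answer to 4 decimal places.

Let the stationary distribution be π with π = πP and π_1 + π_2 + π_3 = 1.
π_1 = 0.3·π_1 + 0.1·π_2 + 0.4·π_3
π_2 = 0.3·π_1 + 0.5·π_2 + 0.2·π_3
Solving with the normalization constraint gives π = (0.2750, 0.3250, 0.4000).
So the stationary probability of High is 0.3250.

0.3250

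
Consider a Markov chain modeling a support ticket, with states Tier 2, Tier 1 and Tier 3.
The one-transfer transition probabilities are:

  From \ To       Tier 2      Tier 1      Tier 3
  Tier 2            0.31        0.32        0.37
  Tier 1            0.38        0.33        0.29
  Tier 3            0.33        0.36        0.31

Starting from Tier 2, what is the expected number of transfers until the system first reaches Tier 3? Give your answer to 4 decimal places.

Let t(s) be the expected number of transfers to first reach Tier 3 from state s, with t(Tier 3) = 0. Conditioning on the first transfer:
t(Tier 2) = 1 + 0.31·t(Tier 2) + 0.32·t(Tier 1)
t(Tier 1) = 1 + 0.38·t(Tier 2) + 0.33·t(Tier 1)
Solving: t(Tier 2) = 2.9058, t(Tier 1) = 3.1406.
Expected transfers from Tier 2 to Tier 3: 2.9058.

2.9058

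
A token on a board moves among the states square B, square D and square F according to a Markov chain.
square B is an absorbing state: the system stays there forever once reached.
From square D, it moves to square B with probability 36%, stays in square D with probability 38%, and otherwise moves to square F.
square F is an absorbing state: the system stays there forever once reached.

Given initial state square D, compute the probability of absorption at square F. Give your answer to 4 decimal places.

0.4194

Let h(s) be the probability of absorption at square F starting from transient state s. Then h(square F) = 1 and h(square B) = 0. By first-step analysis:
h(square D) = 0.36·0 + 0.38·h(square D) + 0.26·1
Solving: h(square D) = 0.4194.
Starting from square D, the probability is 0.4194.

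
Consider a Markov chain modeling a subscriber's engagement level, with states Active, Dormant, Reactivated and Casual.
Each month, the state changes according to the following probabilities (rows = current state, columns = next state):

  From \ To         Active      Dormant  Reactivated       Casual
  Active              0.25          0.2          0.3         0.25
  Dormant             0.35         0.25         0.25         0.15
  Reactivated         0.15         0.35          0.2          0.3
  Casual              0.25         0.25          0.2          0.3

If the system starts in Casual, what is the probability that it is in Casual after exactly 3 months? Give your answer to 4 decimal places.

Propagate the distribution vector 3 months from Casual.
After 0 months: (0.0000, 0.0000, 0.0000, 1.0000)
After 1 month: (0.2500, 0.2500, 0.2000, 0.3000)
After 2 months: (0.2550, 0.2575, 0.2375, 0.2500)
After 3 months: (0.2520, 0.2610, 0.2384, 0.2486)
P(in Casual after 3 months) = 0.2486

0.2486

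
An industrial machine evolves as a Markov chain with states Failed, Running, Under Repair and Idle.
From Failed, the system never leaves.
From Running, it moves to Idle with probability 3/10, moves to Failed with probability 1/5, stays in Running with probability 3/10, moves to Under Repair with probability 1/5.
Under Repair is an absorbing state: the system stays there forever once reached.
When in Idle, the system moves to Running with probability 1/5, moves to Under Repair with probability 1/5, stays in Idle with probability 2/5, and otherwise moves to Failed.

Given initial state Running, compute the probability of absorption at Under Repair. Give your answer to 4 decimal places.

Let h(s) be the probability of absorption at Under Repair starting from transient state s. Then h(Under Repair) = 1 and h(Failed) = 0. By first-step analysis:
h(Running) = 0.2·0 + 0.3·h(Running) + 0.2·1 + 0.3·h(Idle)
h(Idle) = 0.2·0 + 0.2·h(Running) + 0.2·1 + 0.4·h(Idle)
Solving: h(Running) = 0.5000, h(Idle) = 0.5000.
Starting from Running, the probability is 0.5000.

0.5000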